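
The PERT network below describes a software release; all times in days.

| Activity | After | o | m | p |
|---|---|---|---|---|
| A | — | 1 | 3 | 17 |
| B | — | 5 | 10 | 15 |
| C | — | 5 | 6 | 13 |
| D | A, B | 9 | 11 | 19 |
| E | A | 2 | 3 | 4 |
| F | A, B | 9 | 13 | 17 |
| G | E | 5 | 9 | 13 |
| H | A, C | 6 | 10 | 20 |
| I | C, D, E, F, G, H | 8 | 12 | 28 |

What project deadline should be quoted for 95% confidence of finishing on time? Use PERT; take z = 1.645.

te_A = (1 + 4·3 + 17)/6 = 30/6 = 5; σ²_A = ((17−1)/6)² = 7.111
te_B = (5 + 4·10 + 15)/6 = 60/6 = 10; σ²_B = ((15−5)/6)² = 2.778
te_C = (5 + 4·6 + 13)/6 = 42/6 = 7; σ²_C = ((13−5)/6)² = 1.778
te_D = (9 + 4·11 + 19)/6 = 72/6 = 12; σ²_D = ((19−9)/6)² = 2.778
te_E = (2 + 4·3 + 4)/6 = 18/6 = 3; σ²_E = ((4−2)/6)² = 0.111
te_F = (9 + 4·13 + 17)/6 = 78/6 = 13; σ²_F = ((17−9)/6)² = 1.778
te_G = (5 + 4·9 + 13)/6 = 54/6 = 9; σ²_G = ((13−5)/6)² = 1.778
te_H = (6 + 4·10 + 20)/6 = 66/6 = 11; σ²_H = ((20−6)/6)² = 5.444
te_I = (8 + 4·12 + 28)/6 = 84/6 = 14; σ²_I = ((28−8)/6)² = 11.111

Forward pass:
ES_A = 0; EF_A = 5
ES_B = 0; EF_B = 10
ES_C = 0; EF_C = 7
ES_D = max(EF_A=5, EF_B=10) = 10; EF_D = 10+12 = 22
ES_E = 5; EF_E = 5+3 = 8
ES_F = max(EF_A=5, EF_B=10) = 10; EF_F = 10+13 = 23
ES_G = 8; EF_G = 8+9 = 17
ES_H = max(EF_A=5, EF_C=7) = 7; EF_H = 7+11 = 18
ES_I = max(EF_C=7, EF_D=22, EF_E=8, EF_F=23, EF_G=17, EF_H=18) = 23; EF_I = 23+14 = 37
Expected project duration μ = 37 days. Critical path: B → F → I.

Variance along critical path = 2.778 + 1.778 + 11.111 = 15.667; σ = 3.958 days.
D = μ + z·σ = 37 + 1.645·3.958 = 43.5 days

43.5 days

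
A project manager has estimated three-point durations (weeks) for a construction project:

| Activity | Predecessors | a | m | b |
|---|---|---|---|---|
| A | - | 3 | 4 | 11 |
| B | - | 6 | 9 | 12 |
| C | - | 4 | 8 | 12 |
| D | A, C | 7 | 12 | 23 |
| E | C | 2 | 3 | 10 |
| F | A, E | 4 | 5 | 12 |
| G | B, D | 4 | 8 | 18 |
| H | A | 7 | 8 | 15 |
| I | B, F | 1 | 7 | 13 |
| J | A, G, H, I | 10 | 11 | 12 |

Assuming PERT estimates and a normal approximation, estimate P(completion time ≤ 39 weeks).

0.299

te_A = (3 + 4·4 + 11)/6 = 30/6 = 5; σ²_A = ((11−3)/6)² = 1.778
te_B = (6 + 4·9 + 12)/6 = 54/6 = 9; σ²_B = ((12−6)/6)² = 1.000
te_C = (4 + 4·8 + 12)/6 = 48/6 = 8; σ²_C = ((12−4)/6)² = 1.778
te_D = (7 + 4·12 + 23)/6 = 78/6 = 13; σ²_D = ((23−7)/6)² = 7.111
te_E = (2 + 4·3 + 10)/6 = 24/6 = 4; σ²_E = ((10−2)/6)² = 1.778
te_F = (4 + 4·5 + 12)/6 = 36/6 = 6; σ²_F = ((12−4)/6)² = 1.778
te_G = (4 + 4·8 + 18)/6 = 54/6 = 9; σ²_G = ((18−4)/6)² = 5.444
te_H = (7 + 4·8 + 15)/6 = 54/6 = 9; σ²_H = ((15−7)/6)² = 1.778
te_I = (1 + 4·7 + 13)/6 = 42/6 = 7; σ²_I = ((13−1)/6)² = 4.000
te_J = (10 + 4·11 + 12)/6 = 66/6 = 11; σ²_J = ((12−10)/6)² = 0.111

Forward pass:
ES_A = 0; EF_A = 5
ES_B = 0; EF_B = 9
ES_C = 0; EF_C = 8
ES_D = max(EF_A=5, EF_C=8) = 8; EF_D = 8+13 = 21
ES_E = 8; EF_E = 8+4 = 12
ES_F = max(EF_A=5, EF_E=12) = 12; EF_F = 12+6 = 18
ES_G = max(EF_B=9, EF_D=21) = 21; EF_G = 21+9 = 30
ES_H = 5; EF_H = 5+9 = 14
ES_I = max(EF_B=9, EF_F=18) = 18; EF_I = 18+7 = 25
ES_J = max(EF_A=5, EF_G=30, EF_H=14, EF_I=25) = 30; EF_J = 30+11 = 41
Expected project duration μ = 41 weeks. Critical path: C → D → G → J.

Variance along critical path = 1.778 + 7.111 + 5.444 + 0.111 = 14.444; σ = √14.444 = 3.801 weeks.
Z = (39 − 41) / 3.801 = -0.526
P(T ≤ 39) = Φ(-0.526) ≈ 0.299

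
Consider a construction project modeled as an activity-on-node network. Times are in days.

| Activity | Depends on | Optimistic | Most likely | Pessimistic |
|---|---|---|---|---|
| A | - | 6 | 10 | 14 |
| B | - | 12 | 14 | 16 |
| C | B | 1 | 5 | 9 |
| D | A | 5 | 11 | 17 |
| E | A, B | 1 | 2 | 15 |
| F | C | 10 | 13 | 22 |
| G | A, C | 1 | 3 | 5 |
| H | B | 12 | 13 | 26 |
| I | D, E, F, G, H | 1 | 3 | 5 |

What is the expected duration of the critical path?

36 days

te_A = (6 + 4·10 + 14)/6 = 60/6 = 10
te_B = (12 + 4·14 + 16)/6 = 84/6 = 14
te_C = (1 + 4·5 + 9)/6 = 30/6 = 5
te_D = (5 + 4·11 + 17)/6 = 66/6 = 11
te_E = (1 + 4·2 + 15)/6 = 24/6 = 4
te_F = (10 + 4·13 + 22)/6 = 84/6 = 14
te_G = (1 + 4·3 + 5)/6 = 18/6 = 3
te_H = (12 + 4·13 + 26)/6 = 90/6 = 15
te_I = (1 + 4·3 + 5)/6 = 18/6 = 3

Forward pass:
ES_A = 0; EF_A = 10
ES_B = 0; EF_B = 14
ES_C = 14; EF_C = 14+5 = 19
ES_D = 10; EF_D = 10+11 = 21
ES_E = max(EF_A=10, EF_B=14) = 14; EF_E = 14+4 = 18
ES_F = 19; EF_F = 19+14 = 33
ES_G = max(EF_A=10, EF_C=19) = 19; EF_G = 19+3 = 22
ES_H = 14; EF_H = 14+15 = 29
ES_I = max(EF_D=21, EF_E=18, EF_F=33, EF_G=22, EF_H=29) = 33; EF_I = 33+3 = 36
Expected project duration μ = 36 days. Critical path: B → C → F → I.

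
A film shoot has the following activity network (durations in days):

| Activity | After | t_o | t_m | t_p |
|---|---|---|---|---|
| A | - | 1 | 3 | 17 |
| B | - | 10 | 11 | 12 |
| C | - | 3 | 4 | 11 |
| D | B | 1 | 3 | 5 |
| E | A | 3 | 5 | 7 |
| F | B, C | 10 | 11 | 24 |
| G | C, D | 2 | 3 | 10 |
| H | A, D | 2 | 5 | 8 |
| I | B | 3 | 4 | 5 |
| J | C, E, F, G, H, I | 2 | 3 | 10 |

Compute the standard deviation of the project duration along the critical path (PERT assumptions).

te_A = (1 + 4·3 + 17)/6 = 30/6 = 5; σ²_A = ((17−1)/6)² = 7.111
te_B = (10 + 4·11 + 12)/6 = 66/6 = 11; σ²_B = ((12−10)/6)² = 0.111
te_C = (3 + 4·4 + 11)/6 = 30/6 = 5; σ²_C = ((11−3)/6)² = 1.778
te_D = (1 + 4·3 + 5)/6 = 18/6 = 3; σ²_D = ((5−1)/6)² = 0.444
te_E = (3 + 4·5 + 7)/6 = 30/6 = 5; σ²_E = ((7−3)/6)² = 0.444
te_F = (10 + 4·11 + 24)/6 = 78/6 = 13; σ²_F = ((24−10)/6)² = 5.444
te_G = (2 + 4·3 + 10)/6 = 24/6 = 4; σ²_G = ((10−2)/6)² = 1.778
te_H = (2 + 4·5 + 8)/6 = 30/6 = 5; σ²_H = ((8−2)/6)² = 1.000
te_I = (3 + 4·4 + 5)/6 = 24/6 = 4; σ²_I = ((5−3)/6)² = 0.111
te_J = (2 + 4·3 + 10)/6 = 24/6 = 4; σ²_J = ((10−2)/6)² = 1.778

Forward pass:
ES_A = 0; EF_A = 5
ES_B = 0; EF_B = 11
ES_C = 0; EF_C = 5
ES_D = 11; EF_D = 11+3 = 14
ES_E = 5; EF_E = 5+5 = 10
ES_F = max(EF_B=11, EF_C=5) = 11; EF_F = 11+13 = 24
ES_G = max(EF_C=5, EF_D=14) = 14; EF_G = 14+4 = 18
ES_H = max(EF_A=5, EF_D=14) = 14; EF_H = 14+5 = 19
ES_I = 11; EF_I = 11+4 = 15
ES_J = max(EF_C=5, EF_E=10, EF_F=24, EF_G=18, EF_H=19, EF_I=15) = 24; EF_J = 24+4 = 28
Expected project duration μ = 28 days. Critical path: B → F → J.

Variance along critical path = 0.111 + 5.444 + 1.778 = 7.333
σ = √7.333 = 2.708 days

2.71 days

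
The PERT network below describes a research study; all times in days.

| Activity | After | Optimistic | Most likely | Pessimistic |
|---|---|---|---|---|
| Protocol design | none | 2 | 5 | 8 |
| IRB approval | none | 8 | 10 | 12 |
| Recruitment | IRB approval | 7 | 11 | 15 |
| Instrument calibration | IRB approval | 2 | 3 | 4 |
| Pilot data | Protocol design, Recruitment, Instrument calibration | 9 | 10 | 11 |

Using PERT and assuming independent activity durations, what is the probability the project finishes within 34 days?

te_Protocol design = (2 + 4·5 + 8)/6 = 30/6 = 5; σ²_Protocol design = ((8−2)/6)² = 1.000
te_IRB approval = (8 + 4·10 + 12)/6 = 60/6 = 10; σ²_IRB approval = ((12−8)/6)² = 0.444
te_Recruitment = (7 + 4·11 + 15)/6 = 66/6 = 11; σ²_Recruitment = ((15−7)/6)² = 1.778
te_Instrument calibration = (2 + 4·3 + 4)/6 = 18/6 = 3; σ²_Instrument calibration = ((4−2)/6)² = 0.111
te_Pilot data = (9 + 4·10 + 11)/6 = 60/6 = 10; σ²_Pilot data = ((11−9)/6)² = 0.111

Forward pass:
ES_Protocol design = 0; EF_Protocol design = 5
ES_IRB approval = 0; EF_IRB approval = 10
ES_Recruitment = 10; EF_Recruitment = 10+11 = 21
ES_Instrument calibration = 10; EF_Instrument calibration = 10+3 = 13
ES_Pilot data = max(EF_Protocol design=5, EF_Recruitment=21, EF_Instrument calibration=13) = 21; EF_Pilot data = 21+10 = 31
Expected project duration μ = 31 days. Critical path: IRB approval → Recruitment → Pilot data.

Variance along critical path = 0.444 + 1.778 + 0.111 = 2.333; σ = √2.333 = 1.528 days.
Z = (34 − 31) / 1.528 = 1.964
P(T ≤ 34) = Φ(1.964) ≈ 0.975

0.975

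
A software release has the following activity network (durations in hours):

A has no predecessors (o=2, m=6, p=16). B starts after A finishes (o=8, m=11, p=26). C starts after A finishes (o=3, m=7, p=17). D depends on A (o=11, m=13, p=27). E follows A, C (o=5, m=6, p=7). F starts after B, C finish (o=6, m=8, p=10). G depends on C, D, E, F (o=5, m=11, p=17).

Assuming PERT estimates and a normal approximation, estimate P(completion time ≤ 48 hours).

te_A = (2 + 4·6 + 16)/6 = 42/6 = 7; σ²_A = ((16−2)/6)² = 5.444
te_B = (8 + 4·11 + 26)/6 = 78/6 = 13; σ²_B = ((26−8)/6)² = 9.000
te_C = (3 + 4·7 + 17)/6 = 48/6 = 8; σ²_C = ((17−3)/6)² = 5.444
te_D = (11 + 4·13 + 27)/6 = 90/6 = 15; σ²_D = ((27−11)/6)² = 7.111
te_E = (5 + 4·6 + 7)/6 = 36/6 = 6; σ²_E = ((7−5)/6)² = 0.111
te_F = (6 + 4·8 + 10)/6 = 48/6 = 8; σ²_F = ((10−6)/6)² = 0.444
te_G = (5 + 4·11 + 17)/6 = 66/6 = 11; σ²_G = ((17−5)/6)² = 4.000

Forward pass:
ES_A = 0; EF_A = 7
ES_B = 7; EF_B = 7+13 = 20
ES_C = 7; EF_C = 7+8 = 15
ES_D = 7; EF_D = 7+15 = 22
ES_E = max(EF_A=7, EF_C=15) = 15; EF_E = 15+6 = 21
ES_F = max(EF_B=20, EF_C=15) = 20; EF_F = 20+8 = 28
ES_G = max(EF_C=15, EF_D=22, EF_E=21, EF_F=28) = 28; EF_G = 28+11 = 39
Expected project duration μ = 39 hours. Critical path: A → B → F → G.

Variance along critical path = 5.444 + 9.000 + 0.444 + 4.000 = 18.889; σ = √18.889 = 4.346 hours.
Z = (48 − 39) / 4.346 = 2.071
P(T ≤ 48) = Φ(2.071) ≈ 0.981

0.981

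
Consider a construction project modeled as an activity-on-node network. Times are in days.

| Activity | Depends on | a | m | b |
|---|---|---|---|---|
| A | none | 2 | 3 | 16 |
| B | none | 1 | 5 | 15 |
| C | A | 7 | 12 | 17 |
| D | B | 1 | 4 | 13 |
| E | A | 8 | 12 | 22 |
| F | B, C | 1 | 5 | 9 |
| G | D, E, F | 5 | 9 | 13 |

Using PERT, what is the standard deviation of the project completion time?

3.43 days

te_A = (2 + 4·3 + 16)/6 = 30/6 = 5; σ²_A = ((16−2)/6)² = 5.444
te_B = (1 + 4·5 + 15)/6 = 36/6 = 6; σ²_B = ((15−1)/6)² = 5.444
te_C = (7 + 4·12 + 17)/6 = 72/6 = 12; σ²_C = ((17−7)/6)² = 2.778
te_D = (1 + 4·4 + 13)/6 = 30/6 = 5; σ²_D = ((13−1)/6)² = 4.000
te_E = (8 + 4·12 + 22)/6 = 78/6 = 13; σ²_E = ((22−8)/6)² = 5.444
te_F = (1 + 4·5 + 9)/6 = 30/6 = 5; σ²_F = ((9−1)/6)² = 1.778
te_G = (5 + 4·9 + 13)/6 = 54/6 = 9; σ²_G = ((13−5)/6)² = 1.778

Forward pass:
ES_A = 0; EF_A = 5
ES_B = 0; EF_B = 6
ES_C = 5; EF_C = 5+12 = 17
ES_D = 6; EF_D = 6+5 = 11
ES_E = 5; EF_E = 5+13 = 18
ES_F = max(EF_B=6, EF_C=17) = 17; EF_F = 17+5 = 22
ES_G = max(EF_D=11, EF_E=18, EF_F=22) = 22; EF_G = 22+9 = 31
Expected project duration μ = 31 days. Critical path: A → C → F → G.

Variance along critical path = 5.444 + 2.778 + 1.778 + 1.778 = 11.778
σ = √11.778 = 3.432 days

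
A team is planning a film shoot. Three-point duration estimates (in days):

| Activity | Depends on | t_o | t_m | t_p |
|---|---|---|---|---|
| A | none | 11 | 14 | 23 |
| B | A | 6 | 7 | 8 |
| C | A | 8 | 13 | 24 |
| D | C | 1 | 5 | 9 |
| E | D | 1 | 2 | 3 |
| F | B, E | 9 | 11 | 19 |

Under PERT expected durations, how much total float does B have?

te_A = (11 + 4·14 + 23)/6 = 90/6 = 15
te_B = (6 + 4·7 + 8)/6 = 42/6 = 7
te_C = (8 + 4·13 + 24)/6 = 84/6 = 14
te_D = (1 + 4·5 + 9)/6 = 30/6 = 5
te_E = (1 + 4·2 + 3)/6 = 12/6 = 2
te_F = (9 + 4·11 + 19)/6 = 72/6 = 12

Forward pass:
ES_A = 0; EF_A = 15
ES_B = 15; EF_B = 15+7 = 22
ES_C = 15; EF_C = 15+14 = 29
ES_D = 29; EF_D = 29+5 = 34
ES_E = 34; EF_E = 34+2 = 36
ES_F = max(EF_B=22, EF_E=36) = 36; EF_F = 36+12 = 48
Expected project duration μ = 48 days. Critical path: A → C → D → E → F.

Backward pass:
LF_F = 48; LS_F = 48−12 = 36
LF_E = LS_F = 36; LS_E = 36−2 = 34
LF_D = LS_E = 34; LS_D = 34−5 = 29
LF_C = LS_D = 29; LS_C = 29−14 = 15
LF_B = LS_F = 36; LS_B = 36−7 = 29
LF_A = min(LS_B=29, LS_C=15) = 15; LS_A = 15−15 = 0
Slack_B = LS_B − ES_B = 29 − 15 = 14

14 days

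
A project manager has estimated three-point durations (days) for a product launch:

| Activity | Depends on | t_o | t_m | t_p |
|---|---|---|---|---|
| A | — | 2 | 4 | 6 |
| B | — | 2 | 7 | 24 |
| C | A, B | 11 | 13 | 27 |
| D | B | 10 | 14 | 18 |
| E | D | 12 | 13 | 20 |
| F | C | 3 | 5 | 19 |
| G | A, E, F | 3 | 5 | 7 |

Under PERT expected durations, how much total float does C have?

6 days

te_A = (2 + 4·4 + 6)/6 = 24/6 = 4
te_B = (2 + 4·7 + 24)/6 = 54/6 = 9
te_C = (11 + 4·13 + 27)/6 = 90/6 = 15
te_D = (10 + 4·14 + 18)/6 = 84/6 = 14
te_E = (12 + 4·13 + 20)/6 = 84/6 = 14
te_F = (3 + 4·5 + 19)/6 = 42/6 = 7
te_G = (3 + 4·5 + 7)/6 = 30/6 = 5

Forward pass:
ES_A = 0; EF_A = 4
ES_B = 0; EF_B = 9
ES_C = max(EF_A=4, EF_B=9) = 9; EF_C = 9+15 = 24
ES_D = 9; EF_D = 9+14 = 23
ES_E = 23; EF_E = 23+14 = 37
ES_F = 24; EF_F = 24+7 = 31
ES_G = max(EF_A=4, EF_E=37, EF_F=31) = 37; EF_G = 37+5 = 42
Expected project duration μ = 42 days. Critical path: B → D → E → G.

Backward pass:
LF_G = 42; LS_G = 42−5 = 37
LF_F = LS_G = 37; LS_F = 37−7 = 30
LF_E = LS_G = 37; LS_E = 37−14 = 23
LF_D = LS_E = 23; LS_D = 23−14 = 9
LF_C = LS_F = 30; LS_C = 30−15 = 15
LF_B = min(LS_C=15, LS_D=9) = 9; LS_B = 9−9 = 0
LF_A = min(LS_C=15, LS_G=37) = 15; LS_A = 15−4 = 11
Slack_C = LS_C − ES_C = 15 − 9 = 6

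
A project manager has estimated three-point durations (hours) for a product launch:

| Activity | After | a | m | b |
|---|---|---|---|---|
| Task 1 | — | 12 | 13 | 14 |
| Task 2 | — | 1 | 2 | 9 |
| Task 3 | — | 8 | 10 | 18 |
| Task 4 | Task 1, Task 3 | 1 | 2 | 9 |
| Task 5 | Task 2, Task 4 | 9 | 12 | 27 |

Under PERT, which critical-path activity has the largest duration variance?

Task 5

te_Task 1 = (12 + 4·13 + 14)/6 = 78/6 = 13; σ²_Task 1 = ((14−12)/6)² = 0.111
te_Task 2 = (1 + 4·2 + 9)/6 = 18/6 = 3; σ²_Task 2 = ((9−1)/6)² = 1.778
te_Task 3 = (8 + 4·10 + 18)/6 = 66/6 = 11; σ²_Task 3 = ((18−8)/6)² = 2.778
te_Task 4 = (1 + 4·2 + 9)/6 = 18/6 = 3; σ²_Task 4 = ((9−1)/6)² = 1.778
te_Task 5 = (9 + 4·12 + 27)/6 = 84/6 = 14; σ²_Task 5 = ((27−9)/6)² = 9.000

Forward pass:
ES_Task 1 = 0; EF_Task 1 = 13
ES_Task 2 = 0; EF_Task 2 = 3
ES_Task 3 = 0; EF_Task 3 = 11
ES_Task 4 = max(EF_Task 1=13, EF_Task 3=11) = 13; EF_Task 4 = 13+3 = 16
ES_Task 5 = max(EF_Task 2=3, EF_Task 4=16) = 16; EF_Task 5 = 16+14 = 30
Expected project duration μ = 30 hours. Critical path: Task 1 → Task 4 → Task 5.

Variances on critical path: σ²_Task 1=0.111, σ²_Task 4=1.778, σ²_Task 5=9.000.
Largest is σ²_Task 5 = 9.000.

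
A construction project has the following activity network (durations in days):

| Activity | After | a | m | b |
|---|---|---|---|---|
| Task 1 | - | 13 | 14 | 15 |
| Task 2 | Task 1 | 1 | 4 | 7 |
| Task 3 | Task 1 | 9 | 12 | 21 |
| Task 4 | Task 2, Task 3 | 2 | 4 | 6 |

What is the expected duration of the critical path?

31 days

te_Task 1 = (13 + 4·14 + 15)/6 = 84/6 = 14
te_Task 2 = (1 + 4·4 + 7)/6 = 24/6 = 4
te_Task 3 = (9 + 4·12 + 21)/6 = 78/6 = 13
te_Task 4 = (2 + 4·4 + 6)/6 = 24/6 = 4

Forward pass:
ES_Task 1 = 0; EF_Task 1 = 14
ES_Task 2 = 14; EF_Task 2 = 14+4 = 18
ES_Task 3 = 14; EF_Task 3 = 14+13 = 27
ES_Task 4 = max(EF_Task 2=18, EF_Task 3=27) = 27; EF_Task 4 = 27+4 = 31
Expected project duration μ = 31 days. Critical path: Task 1 → Task 3 → Task 4.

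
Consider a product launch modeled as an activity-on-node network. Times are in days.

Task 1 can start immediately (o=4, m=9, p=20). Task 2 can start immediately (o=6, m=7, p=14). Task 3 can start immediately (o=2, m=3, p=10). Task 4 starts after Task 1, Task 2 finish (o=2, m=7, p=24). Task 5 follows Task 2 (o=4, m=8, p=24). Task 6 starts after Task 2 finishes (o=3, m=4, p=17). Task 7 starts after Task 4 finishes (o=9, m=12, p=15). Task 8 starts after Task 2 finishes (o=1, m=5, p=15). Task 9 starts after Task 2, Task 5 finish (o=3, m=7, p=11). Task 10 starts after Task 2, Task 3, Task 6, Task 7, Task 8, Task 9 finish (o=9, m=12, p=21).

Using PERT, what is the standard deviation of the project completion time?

te_Task 1 = (4 + 4·9 + 20)/6 = 60/6 = 10; σ²_Task 1 = ((20−4)/6)² = 7.111
te_Task 2 = (6 + 4·7 + 14)/6 = 48/6 = 8; σ²_Task 2 = ((14−6)/6)² = 1.778
te_Task 3 = (2 + 4·3 + 10)/6 = 24/6 = 4; σ²_Task 3 = ((10−2)/6)² = 1.778
te_Task 4 = (2 + 4·7 + 24)/6 = 54/6 = 9; σ²_Task 4 = ((24−2)/6)² = 13.444
te_Task 5 = (4 + 4·8 + 24)/6 = 60/6 = 10; σ²_Task 5 = ((24−4)/6)² = 11.111
te_Task 6 = (3 + 4·4 + 17)/6 = 36/6 = 6; σ²_Task 6 = ((17−3)/6)² = 5.444
te_Task 7 = (9 + 4·12 + 15)/6 = 72/6 = 12; σ²_Task 7 = ((15−9)/6)² = 1.000
te_Task 8 = (1 + 4·5 + 15)/6 = 36/6 = 6; σ²_Task 8 = ((15−1)/6)² = 5.444
te_Task 9 = (3 + 4·7 + 11)/6 = 42/6 = 7; σ²_Task 9 = ((11−3)/6)² = 1.778
te_Task 10 = (9 + 4·12 + 21)/6 = 78/6 = 13; σ²_Task 10 = ((21−9)/6)² = 4.000

Forward pass:
ES_Task 1 = 0; EF_Task 1 = 10
ES_Task 2 = 0; EF_Task 2 = 8
ES_Task 3 = 0; EF_Task 3 = 4
ES_Task 4 = max(EF_Task 1=10, EF_Task 2=8) = 10; EF_Task 4 = 10+9 = 19
ES_Task 5 = 8; EF_Task 5 = 8+10 = 18
ES_Task 6 = 8; EF_Task 6 = 8+6 = 14
ES_Task 7 = 19; EF_Task 7 = 19+12 = 31
ES_Task 8 = 8; EF_Task 8 = 8+6 = 14
ES_Task 9 = max(EF_Task 2=8, EF_Task 5=18) = 18; EF_Task 9 = 18+7 = 25
ES_Task 10 = max(EF_Task 2=8, EF_Task 3=4, EF_Task 6=14, EF_Task 7=31, EF_Task 8=14, EF_Task 9=25) = 31; EF_Task 10 = 31+13 = 44
Expected project duration μ = 44 days. Critical path: Task 1 → Task 4 → Task 7 → Task 10.

Variance along critical path = 7.111 + 13.444 + 1.000 + 4.000 = 25.556
σ = √25.556 = 5.055 days

5.06 days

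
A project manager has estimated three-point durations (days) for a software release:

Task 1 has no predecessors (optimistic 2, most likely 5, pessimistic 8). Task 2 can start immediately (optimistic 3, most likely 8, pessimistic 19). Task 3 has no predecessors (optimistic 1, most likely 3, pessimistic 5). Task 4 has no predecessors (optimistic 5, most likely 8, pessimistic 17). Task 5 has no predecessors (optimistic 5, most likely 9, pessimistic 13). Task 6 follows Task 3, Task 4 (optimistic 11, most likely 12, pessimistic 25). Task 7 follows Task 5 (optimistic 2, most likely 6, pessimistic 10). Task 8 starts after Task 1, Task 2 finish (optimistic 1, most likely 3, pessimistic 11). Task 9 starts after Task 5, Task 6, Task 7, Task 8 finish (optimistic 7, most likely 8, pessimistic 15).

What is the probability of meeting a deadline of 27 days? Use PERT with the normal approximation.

te_Task 1 = (2 + 4·5 + 8)/6 = 30/6 = 5; σ²_Task 1 = ((8−2)/6)² = 1.000
te_Task 2 = (3 + 4·8 + 19)/6 = 54/6 = 9; σ²_Task 2 = ((19−3)/6)² = 7.111
te_Task 3 = (1 + 4·3 + 5)/6 = 18/6 = 3; σ²_Task 3 = ((5−1)/6)² = 0.444
te_Task 4 = (5 + 4·8 + 17)/6 = 54/6 = 9; σ²_Task 4 = ((17−5)/6)² = 4.000
te_Task 5 = (5 + 4·9 + 13)/6 = 54/6 = 9; σ²_Task 5 = ((13−5)/6)² = 1.778
te_Task 6 = (11 + 4·12 + 25)/6 = 84/6 = 14; σ²_Task 6 = ((25−11)/6)² = 5.444
te_Task 7 = (2 + 4·6 + 10)/6 = 36/6 = 6; σ²_Task 7 = ((10−2)/6)² = 1.778
te_Task 8 = (1 + 4·3 + 11)/6 = 24/6 = 4; σ²_Task 8 = ((11−1)/6)² = 2.778
te_Task 9 = (7 + 4·8 + 15)/6 = 54/6 = 9; σ²_Task 9 = ((15−7)/6)² = 1.778

Forward pass:
ES_Task 1 = 0; EF_Task 1 = 5
ES_Task 2 = 0; EF_Task 2 = 9
ES_Task 3 = 0; EF_Task 3 = 3
ES_Task 4 = 0; EF_Task 4 = 9
ES_Task 5 = 0; EF_Task 5 = 9
ES_Task 6 = max(EF_Task 3=3, EF_Task 4=9) = 9; EF_Task 6 = 9+14 = 23
ES_Task 7 = 9; EF_Task 7 = 9+6 = 15
ES_Task 8 = max(EF_Task 1=5, EF_Task 2=9) = 9; EF_Task 8 = 9+4 = 13
ES_Task 9 = max(EF_Task 5=9, EF_Task 6=23, EF_Task 7=15, EF_Task 8=13) = 23; EF_Task 9 = 23+9 = 32
Expected project duration μ = 32 days. Critical path: Task 4 → Task 6 → Task 9.

Variance along critical path = 4.000 + 5.444 + 1.778 = 11.222; σ = √11.222 = 3.350 days.
Z = (27 − 32) / 3.350 = -1.493
P(T ≤ 27) = Φ(-1.493) ≈ 0.068

0.068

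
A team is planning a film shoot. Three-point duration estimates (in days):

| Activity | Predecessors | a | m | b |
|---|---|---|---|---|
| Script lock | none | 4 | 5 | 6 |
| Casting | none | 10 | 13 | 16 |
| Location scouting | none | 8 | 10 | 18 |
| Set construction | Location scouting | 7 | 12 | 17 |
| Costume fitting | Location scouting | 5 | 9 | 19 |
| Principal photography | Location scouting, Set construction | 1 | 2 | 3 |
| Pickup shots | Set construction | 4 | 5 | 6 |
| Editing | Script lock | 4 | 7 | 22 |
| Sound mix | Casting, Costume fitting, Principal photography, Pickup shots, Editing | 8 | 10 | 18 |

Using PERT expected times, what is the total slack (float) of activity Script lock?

14 days

te_Script lock = (4 + 4·5 + 6)/6 = 30/6 = 5
te_Casting = (10 + 4·13 + 16)/6 = 78/6 = 13
te_Location scouting = (8 + 4·10 + 18)/6 = 66/6 = 11
te_Set construction = (7 + 4·12 + 17)/6 = 72/6 = 12
te_Costume fitting = (5 + 4·9 + 19)/6 = 60/6 = 10
te_Principal photography = (1 + 4·2 + 3)/6 = 12/6 = 2
te_Pickup shots = (4 + 4·5 + 6)/6 = 30/6 = 5
te_Editing = (4 + 4·7 + 22)/6 = 54/6 = 9
te_Sound mix = (8 + 4·10 + 18)/6 = 66/6 = 11

Forward pass:
ES_Script lock = 0; EF_Script lock = 5
ES_Casting = 0; EF_Casting = 13
ES_Location scouting = 0; EF_Location scouting = 11
ES_Set construction = 11; EF_Set construction = 11+12 = 23
ES_Costume fitting = 11; EF_Costume fitting = 11+10 = 21
ES_Principal photography = max(EF_Location scouting=11, EF_Set construction=23) = 23; EF_Principal photography = 23+2 = 25
ES_Pickup shots = 23; EF_Pickup shots = 23+5 = 28
ES_Editing = 5; EF_Editing = 5+9 = 14
ES_Sound mix = max(EF_Casting=13, EF_Costume fitting=21, EF_Principal photography=25, EF_Pickup shots=28, EF_Editing=14) = 28; EF_Sound mix = 28+11 = 39
Expected project duration μ = 39 days. Critical path: Location scouting → Set construction → Pickup shots → Sound mix.

Backward pass:
LF_Sound mix = 39; LS_Sound mix = 39−11 = 28
LF_Editing = LS_Sound mix = 28; LS_Editing = 28−9 = 19
LF_Pickup shots = LS_Sound mix = 28; LS_Pickup shots = 28−5 = 23
LF_Principal photography = LS_Sound mix = 28; LS_Principal photography = 28−2 = 26
LF_Costume fitting = LS_Sound mix = 28; LS_Costume fitting = 28−10 = 18
LF_Set construction = min(LS_Principal photography=26, LS_Pickup shots=23) = 23; LS_Set construction = 23−12 = 11
LF_Location scouting = min(LS_Set construction=11, LS_Costume fitting=18, LS_Principal photography=26) = 11; LS_Location scouting = 11−11 = 0
LF_Casting = LS_Sound mix = 28; LS_Casting = 28−13 = 15
LF_Script lock = LS_Editing = 19; LS_Script lock = 19−5 = 14
Slack_Script lock = LS_Script lock − ES_Script lock = 14 − 0 = 14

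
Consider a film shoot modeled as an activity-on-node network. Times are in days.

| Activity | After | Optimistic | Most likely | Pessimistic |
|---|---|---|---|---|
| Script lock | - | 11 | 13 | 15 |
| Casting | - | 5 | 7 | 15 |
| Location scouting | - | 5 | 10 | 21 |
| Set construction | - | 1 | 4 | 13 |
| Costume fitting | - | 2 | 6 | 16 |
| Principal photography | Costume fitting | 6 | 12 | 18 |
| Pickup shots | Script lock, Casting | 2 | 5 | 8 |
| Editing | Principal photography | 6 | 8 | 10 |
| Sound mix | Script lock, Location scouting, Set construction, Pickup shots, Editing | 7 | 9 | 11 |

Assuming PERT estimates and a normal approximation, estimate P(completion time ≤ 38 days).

te_Script lock = (11 + 4·13 + 15)/6 = 78/6 = 13; σ²_Script lock = ((15−11)/6)² = 0.444
te_Casting = (5 + 4·7 + 15)/6 = 48/6 = 8; σ²_Casting = ((15−5)/6)² = 2.778
te_Location scouting = (5 + 4·10 + 21)/6 = 66/6 = 11; σ²_Location scouting = ((21−5)/6)² = 7.111
te_Set construction = (1 + 4·4 + 13)/6 = 30/6 = 5; σ²_Set construction = ((13−1)/6)² = 4.000
te_Costume fitting = (2 + 4·6 + 16)/6 = 42/6 = 7; σ²_Costume fitting = ((16−2)/6)² = 5.444
te_Principal photography = (6 + 4·12 + 18)/6 = 72/6 = 12; σ²_Principal photography = ((18−6)/6)² = 4.000
te_Pickup shots = (2 + 4·5 + 8)/6 = 30/6 = 5; σ²_Pickup shots = ((8−2)/6)² = 1.000
te_Editing = (6 + 4·8 + 10)/6 = 48/6 = 8; σ²_Editing = ((10−6)/6)² = 0.444
te_Sound mix = (7 + 4·9 + 11)/6 = 54/6 = 9; σ²_Sound mix = ((11−7)/6)² = 0.444

Forward pass:
ES_Script lock = 0; EF_Script lock = 13
ES_Casting = 0; EF_Casting = 8
ES_Location scouting = 0; EF_Location scouting = 11
ES_Set construction = 0; EF_Set construction = 5
ES_Costume fitting = 0; EF_Costume fitting = 7
ES_Principal photography = 7; EF_Principal photography = 7+12 = 19
ES_Pickup shots = max(EF_Script lock=13, EF_Casting=8) = 13; EF_Pickup shots = 13+5 = 18
ES_Editing = 19; EF_Editing = 19+8 = 27
ES_Sound mix = max(EF_Script lock=13, EF_Location scouting=11, EF_Set construction=5, EF_Pickup shots=18, EF_Editing=27) = 27; EF_Sound mix = 27+9 = 36
Expected project duration μ = 36 days. Critical path: Costume fitting → Principal photography → Editing → Sound mix.

Variance along critical path = 5.444 + 4.000 + 0.444 + 0.444 = 10.333; σ = √10.333 = 3.215 days.
Z = (38 − 36) / 3.215 = 0.622
P(T ≤ 38) = Φ(0.622) ≈ 0.733

0.733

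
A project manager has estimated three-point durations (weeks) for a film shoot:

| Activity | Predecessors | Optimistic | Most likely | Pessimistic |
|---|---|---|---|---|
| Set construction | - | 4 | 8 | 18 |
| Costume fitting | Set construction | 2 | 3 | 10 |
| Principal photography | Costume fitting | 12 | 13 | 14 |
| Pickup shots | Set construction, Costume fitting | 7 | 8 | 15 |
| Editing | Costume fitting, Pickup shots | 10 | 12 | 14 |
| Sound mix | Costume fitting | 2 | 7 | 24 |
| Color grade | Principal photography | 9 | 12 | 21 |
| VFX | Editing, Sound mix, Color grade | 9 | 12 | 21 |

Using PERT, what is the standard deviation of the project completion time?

3.92 weeks

te_Set construction = (4 + 4·8 + 18)/6 = 54/6 = 9; σ²_Set construction = ((18−4)/6)² = 5.444
te_Costume fitting = (2 + 4·3 + 10)/6 = 24/6 = 4; σ²_Costume fitting = ((10−2)/6)² = 1.778
te_Principal photography = (12 + 4·13 + 14)/6 = 78/6 = 13; σ²_Principal photography = ((14−12)/6)² = 0.111
te_Pickup shots = (7 + 4·8 + 15)/6 = 54/6 = 9; σ²_Pickup shots = ((15−7)/6)² = 1.778
te_Editing = (10 + 4·12 + 14)/6 = 72/6 = 12; σ²_Editing = ((14−10)/6)² = 0.444
te_Sound mix = (2 + 4·7 + 24)/6 = 54/6 = 9; σ²_Sound mix = ((24−2)/6)² = 13.444
te_Color grade = (9 + 4·12 + 21)/6 = 78/6 = 13; σ²_Color grade = ((21−9)/6)² = 4.000
te_VFX = (9 + 4·12 + 21)/6 = 78/6 = 13; σ²_VFX = ((21−9)/6)² = 4.000

Forward pass:
ES_Set construction = 0; EF_Set construction = 9
ES_Costume fitting = 9; EF_Costume fitting = 9+4 = 13
ES_Principal photography = 13; EF_Principal photography = 13+13 = 26
ES_Pickup shots = max(EF_Set construction=9, EF_Costume fitting=13) = 13; EF_Pickup shots = 13+9 = 22
ES_Editing = max(EF_Costume fitting=13, EF_Pickup shots=22) = 22; EF_Editing = 22+12 = 34
ES_Sound mix = 13; EF_Sound mix = 13+9 = 22
ES_Color grade = 26; EF_Color grade = 26+13 = 39
ES_VFX = max(EF_Editing=34, EF_Sound mix=22, EF_Color grade=39) = 39; EF_VFX = 39+13 = 52
Expected project duration μ = 52 weeks. Critical path: Set construction → Costume fitting → Principal photography → Color grade → VFX.

Variance along critical path = 5.444 + 1.778 + 0.111 + 4.000 + 4.000 = 15.333
σ = √15.333 = 3.916 weeks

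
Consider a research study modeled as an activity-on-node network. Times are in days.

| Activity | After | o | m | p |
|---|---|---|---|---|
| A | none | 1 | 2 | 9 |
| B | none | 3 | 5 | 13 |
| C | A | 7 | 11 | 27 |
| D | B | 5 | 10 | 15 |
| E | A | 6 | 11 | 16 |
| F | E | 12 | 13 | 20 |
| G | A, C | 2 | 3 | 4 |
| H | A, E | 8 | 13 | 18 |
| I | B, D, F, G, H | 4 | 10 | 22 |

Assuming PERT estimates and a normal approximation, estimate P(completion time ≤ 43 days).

te_A = (1 + 4·2 + 9)/6 = 18/6 = 3; σ²_A = ((9−1)/6)² = 1.778
te_B = (3 + 4·5 + 13)/6 = 36/6 = 6; σ²_B = ((13−3)/6)² = 2.778
te_C = (7 + 4·11 + 27)/6 = 78/6 = 13; σ²_C = ((27−7)/6)² = 11.111
te_D = (5 + 4·10 + 15)/6 = 60/6 = 10; σ²_D = ((15−5)/6)² = 2.778
te_E = (6 + 4·11 + 16)/6 = 66/6 = 11; σ²_E = ((16−6)/6)² = 2.778
te_F = (12 + 4·13 + 20)/6 = 84/6 = 14; σ²_F = ((20−12)/6)² = 1.778
te_G = (2 + 4·3 + 4)/6 = 18/6 = 3; σ²_G = ((4−2)/6)² = 0.111
te_H = (8 + 4·13 + 18)/6 = 78/6 = 13; σ²_H = ((18−8)/6)² = 2.778
te_I = (4 + 4·10 + 22)/6 = 66/6 = 11; σ²_I = ((22−4)/6)² = 9.000

Forward pass:
ES_A = 0; EF_A = 3
ES_B = 0; EF_B = 6
ES_C = 3; EF_C = 3+13 = 16
ES_D = 6; EF_D = 6+10 = 16
ES_E = 3; EF_E = 3+11 = 14
ES_F = 14; EF_F = 14+14 = 28
ES_G = max(EF_A=3, EF_C=16) = 16; EF_G = 16+3 = 19
ES_H = max(EF_A=3, EF_E=14) = 14; EF_H = 14+13 = 27
ES_I = max(EF_B=6, EF_D=16, EF_F=28, EF_G=19, EF_H=27) = 28; EF_I = 28+11 = 39
Expected project duration μ = 39 days. Critical path: A → E → F → I.

Variance along critical path = 1.778 + 2.778 + 1.778 + 9.000 = 15.333; σ = √15.333 = 3.916 days.
Z = (43 − 39) / 3.916 = 1.022
P(T ≤ 43) = Φ(1.022) ≈ 0.846

0.846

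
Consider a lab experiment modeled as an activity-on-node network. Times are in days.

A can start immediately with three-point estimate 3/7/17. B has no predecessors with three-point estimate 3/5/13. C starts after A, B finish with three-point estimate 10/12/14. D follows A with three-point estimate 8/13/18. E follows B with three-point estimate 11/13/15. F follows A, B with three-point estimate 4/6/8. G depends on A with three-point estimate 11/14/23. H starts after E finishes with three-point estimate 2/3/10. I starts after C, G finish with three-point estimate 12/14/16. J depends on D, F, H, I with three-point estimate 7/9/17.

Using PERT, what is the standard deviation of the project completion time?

te_A = (3 + 4·7 + 17)/6 = 48/6 = 8; σ²_A = ((17−3)/6)² = 5.444
te_B = (3 + 4·5 + 13)/6 = 36/6 = 6; σ²_B = ((13−3)/6)² = 2.778
te_C = (10 + 4·12 + 14)/6 = 72/6 = 12; σ²_C = ((14−10)/6)² = 0.444
te_D = (8 + 4·13 + 18)/6 = 78/6 = 13; σ²_D = ((18−8)/6)² = 2.778
te_E = (11 + 4·13 + 15)/6 = 78/6 = 13; σ²_E = ((15−11)/6)² = 0.444
te_F = (4 + 4·6 + 8)/6 = 36/6 = 6; σ²_F = ((8−4)/6)² = 0.444
te_G = (11 + 4·14 + 23)/6 = 90/6 = 15; σ²_G = ((23−11)/6)² = 4.000
te_H = (2 + 4·3 + 10)/6 = 24/6 = 4; σ²_H = ((10−2)/6)² = 1.778
te_I = (12 + 4·14 + 16)/6 = 84/6 = 14; σ²_I = ((16−12)/6)² = 0.444
te_J = (7 + 4·9 + 17)/6 = 60/6 = 10; σ²_J = ((17−7)/6)² = 2.778

Forward pass:
ES_A = 0; EF_A = 8
ES_B = 0; EF_B = 6
ES_C = max(EF_A=8, EF_B=6) = 8; EF_C = 8+12 = 20
ES_D = 8; EF_D = 8+13 = 21
ES_E = 6; EF_E = 6+13 = 19
ES_F = max(EF_A=8, EF_B=6) = 8; EF_F = 8+6 = 14
ES_G = 8; EF_G = 8+15 = 23
ES_H = 19; EF_H = 19+4 = 23
ES_I = max(EF_C=20, EF_G=23) = 23; EF_I = 23+14 = 37
ES_J = max(EF_D=21, EF_F=14, EF_H=23, EF_I=37) = 37; EF_J = 37+10 = 47
Expected project duration μ = 47 days. Critical path: A → G → I → J.

Variance along critical path = 5.444 + 4.000 + 0.444 + 2.778 = 12.667
σ = √12.667 = 3.559 days

3.56 days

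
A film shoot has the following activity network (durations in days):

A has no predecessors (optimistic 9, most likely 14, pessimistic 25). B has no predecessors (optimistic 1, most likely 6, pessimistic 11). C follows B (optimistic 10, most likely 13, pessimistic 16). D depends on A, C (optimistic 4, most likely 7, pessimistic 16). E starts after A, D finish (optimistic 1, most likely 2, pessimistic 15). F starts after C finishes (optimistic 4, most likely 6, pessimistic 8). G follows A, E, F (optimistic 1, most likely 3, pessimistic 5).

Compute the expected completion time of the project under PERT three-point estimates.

34 days

te_A = (9 + 4·14 + 25)/6 = 90/6 = 15
te_B = (1 + 4·6 + 11)/6 = 36/6 = 6
te_C = (10 + 4·13 + 16)/6 = 78/6 = 13
te_D = (4 + 4·7 + 16)/6 = 48/6 = 8
te_E = (1 + 4·2 + 15)/6 = 24/6 = 4
te_F = (4 + 4·6 + 8)/6 = 36/6 = 6
te_G = (1 + 4·3 + 5)/6 = 18/6 = 3

Forward pass:
ES_A = 0; EF_A = 15
ES_B = 0; EF_B = 6
ES_C = 6; EF_C = 6+13 = 19
ES_D = max(EF_A=15, EF_C=19) = 19; EF_D = 19+8 = 27
ES_E = max(EF_A=15, EF_D=27) = 27; EF_E = 27+4 = 31
ES_F = 19; EF_F = 19+6 = 25
ES_G = max(EF_A=15, EF_E=31, EF_F=25) = 31; EF_G = 31+3 = 34
Expected project duration μ = 34 days. Critical path: B → C → D → E → G.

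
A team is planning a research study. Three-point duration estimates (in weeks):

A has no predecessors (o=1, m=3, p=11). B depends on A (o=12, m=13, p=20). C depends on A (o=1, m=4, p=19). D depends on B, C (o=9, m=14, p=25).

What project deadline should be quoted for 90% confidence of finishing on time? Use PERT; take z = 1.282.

37.4 weeks

te_A = (1 + 4·3 + 11)/6 = 24/6 = 4; σ²_A = ((11−1)/6)² = 2.778
te_B = (12 + 4·13 + 20)/6 = 84/6 = 14; σ²_B = ((20−12)/6)² = 1.778
te_C = (1 + 4·4 + 19)/6 = 36/6 = 6; σ²_C = ((19−1)/6)² = 9.000
te_D = (9 + 4·14 + 25)/6 = 90/6 = 15; σ²_D = ((25−9)/6)² = 7.111

Forward pass:
ES_A = 0; EF_A = 4
ES_B = 4; EF_B = 4+14 = 18
ES_C = 4; EF_C = 4+6 = 10
ES_D = max(EF_B=18, EF_C=10) = 18; EF_D = 18+15 = 33
Expected project duration μ = 33 weeks. Critical path: A → B → D.

Variance along critical path = 2.778 + 1.778 + 7.111 = 11.667; σ = 3.416 weeks.
D = μ + z·σ = 33 + 1.282·3.416 = 37.4 weeks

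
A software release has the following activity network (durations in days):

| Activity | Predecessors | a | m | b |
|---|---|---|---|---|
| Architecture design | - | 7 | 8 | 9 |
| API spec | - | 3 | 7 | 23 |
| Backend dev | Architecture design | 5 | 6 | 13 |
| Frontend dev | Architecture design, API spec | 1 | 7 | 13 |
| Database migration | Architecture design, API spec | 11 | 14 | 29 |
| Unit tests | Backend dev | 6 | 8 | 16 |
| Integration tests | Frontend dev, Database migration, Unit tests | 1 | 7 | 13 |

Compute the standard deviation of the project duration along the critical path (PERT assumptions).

4.91 days

te_Architecture design = (7 + 4·8 + 9)/6 = 48/6 = 8; σ²_Architecture design = ((9−7)/6)² = 0.111
te_API spec = (3 + 4·7 + 23)/6 = 54/6 = 9; σ²_API spec = ((23−3)/6)² = 11.111
te_Backend dev = (5 + 4·6 + 13)/6 = 42/6 = 7; σ²_Backend dev = ((13−5)/6)² = 1.778
te_Frontend dev = (1 + 4·7 + 13)/6 = 42/6 = 7; σ²_Frontend dev = ((13−1)/6)² = 4.000
te_Database migration = (11 + 4·14 + 29)/6 = 96/6 = 16; σ²_Database migration = ((29−11)/6)² = 9.000
te_Unit tests = (6 + 4·8 + 16)/6 = 54/6 = 9; σ²_Unit tests = ((16−6)/6)² = 2.778
te_Integration tests = (1 + 4·7 + 13)/6 = 42/6 = 7; σ²_Integration tests = ((13−1)/6)² = 4.000

Forward pass:
ES_Architecture design = 0; EF_Architecture design = 8
ES_API spec = 0; EF_API spec = 9
ES_Backend dev = 8; EF_Backend dev = 8+7 = 15
ES_Frontend dev = max(EF_Architecture design=8, EF_API spec=9) = 9; EF_Frontend dev = 9+7 = 16
ES_Database migration = max(EF_Architecture design=8, EF_API spec=9) = 9; EF_Database migration = 9+16 = 25
ES_Unit tests = 15; EF_Unit tests = 15+9 = 24
ES_Integration tests = max(EF_Frontend dev=16, EF_Database migration=25, EF_Unit tests=24) = 25; EF_Integration tests = 25+7 = 32
Expected project duration μ = 32 days. Critical path: API spec → Database migration → Integration tests.

Variance along critical path = 11.111 + 9.000 + 4.000 = 24.111
σ = √24.111 = 4.910 days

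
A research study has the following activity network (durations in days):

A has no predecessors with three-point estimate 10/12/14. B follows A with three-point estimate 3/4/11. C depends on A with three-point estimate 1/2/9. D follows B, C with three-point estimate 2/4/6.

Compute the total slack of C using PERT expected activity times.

2 days

te_A = (10 + 4·12 + 14)/6 = 72/6 = 12
te_B = (3 + 4·4 + 11)/6 = 30/6 = 5
te_C = (1 + 4·2 + 9)/6 = 18/6 = 3
te_D = (2 + 4·4 + 6)/6 = 24/6 = 4

Forward pass:
ES_A = 0; EF_A = 12
ES_B = 12; EF_B = 12+5 = 17
ES_C = 12; EF_C = 12+3 = 15
ES_D = max(EF_B=17, EF_C=15) = 17; EF_D = 17+4 = 21
Expected project duration μ = 21 days. Critical path: A → B → D.

Backward pass:
LF_D = 21; LS_D = 21−4 = 17
LF_C = LS_D = 17; LS_C = 17−3 = 14
LF_B = LS_D = 17; LS_B = 17−5 = 12
LF_A = min(LS_B=12, LS_C=14) = 12; LS_A = 12−12 = 0
Slack_C = LS_C − ES_C = 14 − 12 = 2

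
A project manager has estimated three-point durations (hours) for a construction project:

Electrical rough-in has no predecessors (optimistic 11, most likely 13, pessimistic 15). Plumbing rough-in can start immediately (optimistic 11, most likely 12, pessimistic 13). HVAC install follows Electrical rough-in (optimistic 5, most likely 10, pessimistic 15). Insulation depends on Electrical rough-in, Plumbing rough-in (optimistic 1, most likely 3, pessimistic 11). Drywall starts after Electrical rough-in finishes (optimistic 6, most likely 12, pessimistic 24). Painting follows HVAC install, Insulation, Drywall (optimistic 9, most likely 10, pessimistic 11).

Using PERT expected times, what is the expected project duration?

36 hours

te_Electrical rough-in = (11 + 4·13 + 15)/6 = 78/6 = 13
te_Plumbing rough-in = (11 + 4·12 + 13)/6 = 72/6 = 12
te_HVAC install = (5 + 4·10 + 15)/6 = 60/6 = 10
te_Insulation = (1 + 4·3 + 11)/6 = 24/6 = 4
te_Drywall = (6 + 4·12 + 24)/6 = 78/6 = 13
te_Painting = (9 + 4·10 + 11)/6 = 60/6 = 10

Forward pass:
ES_Electrical rough-in = 0; EF_Electrical rough-in = 13
ES_Plumbing rough-in = 0; EF_Plumbing rough-in = 12
ES_HVAC install = 13; EF_HVAC install = 13+10 = 23
ES_Insulation = max(EF_Electrical rough-in=13, EF_Plumbing rough-in=12) = 13; EF_Insulation = 13+4 = 17
ES_Drywall = 13; EF_Drywall = 13+13 = 26
ES_Painting = max(EF_HVAC install=23, EF_Insulation=17, EF_Drywall=26) = 26; EF_Painting = 26+10 = 36
Expected project duration μ = 36 hours. Critical path: Electrical rough-in → Drywall → Painting.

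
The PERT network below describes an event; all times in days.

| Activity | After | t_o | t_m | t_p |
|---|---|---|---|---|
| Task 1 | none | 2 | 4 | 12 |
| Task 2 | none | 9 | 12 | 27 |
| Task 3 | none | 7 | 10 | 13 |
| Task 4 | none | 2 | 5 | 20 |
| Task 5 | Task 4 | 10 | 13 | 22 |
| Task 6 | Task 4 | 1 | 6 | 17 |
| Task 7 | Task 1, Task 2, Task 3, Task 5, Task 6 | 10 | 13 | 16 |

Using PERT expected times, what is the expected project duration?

te_Task 1 = (2 + 4·4 + 12)/6 = 30/6 = 5
te_Task 2 = (9 + 4·12 + 27)/6 = 84/6 = 14
te_Task 3 = (7 + 4·10 + 13)/6 = 60/6 = 10
te_Task 4 = (2 + 4·5 + 20)/6 = 42/6 = 7
te_Task 5 = (10 + 4·13 + 22)/6 = 84/6 = 14
te_Task 6 = (1 + 4·6 + 17)/6 = 42/6 = 7
te_Task 7 = (10 + 4·13 + 16)/6 = 78/6 = 13

Forward pass:
ES_Task 1 = 0; EF_Task 1 = 5
ES_Task 2 = 0; EF_Task 2 = 14
ES_Task 3 = 0; EF_Task 3 = 10
ES_Task 4 = 0; EF_Task 4 = 7
ES_Task 5 = 7; EF_Task 5 = 7+14 = 21
ES_Task 6 = 7; EF_Task 6 = 7+7 = 14
ES_Task 7 = max(EF_Task 1=5, EF_Task 2=14, EF_Task 3=10, EF_Task 5=21, EF_Task 6=14) = 21; EF_Task 7 = 21+13 = 34
Expected project duration μ = 34 days. Critical path: Task 4 → Task 5 → Task 7.

34 days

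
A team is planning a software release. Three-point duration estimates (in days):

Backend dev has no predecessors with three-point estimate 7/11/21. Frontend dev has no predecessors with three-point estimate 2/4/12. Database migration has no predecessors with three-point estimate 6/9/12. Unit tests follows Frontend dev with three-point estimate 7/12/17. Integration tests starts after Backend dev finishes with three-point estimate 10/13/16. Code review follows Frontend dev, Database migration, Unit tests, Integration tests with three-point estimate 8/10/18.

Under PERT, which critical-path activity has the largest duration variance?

te_Backend dev = (7 + 4·11 + 21)/6 = 72/6 = 12; σ²_Backend dev = ((21−7)/6)² = 5.444
te_Frontend dev = (2 + 4·4 + 12)/6 = 30/6 = 5; σ²_Frontend dev = ((12−2)/6)² = 2.778
te_Database migration = (6 + 4·9 + 12)/6 = 54/6 = 9; σ²_Database migration = ((12−6)/6)² = 1.000
te_Unit tests = (7 + 4·12 + 17)/6 = 72/6 = 12; σ²_Unit tests = ((17−7)/6)² = 2.778
te_Integration tests = (10 + 4·13 + 16)/6 = 78/6 = 13; σ²_Integration tests = ((16−10)/6)² = 1.000
te_Code review = (8 + 4·10 + 18)/6 = 66/6 = 11; σ²_Code review = ((18−8)/6)² = 2.778

Forward pass:
ES_Backend dev = 0; EF_Backend dev = 12
ES_Frontend dev = 0; EF_Frontend dev = 5
ES_Database migration = 0; EF_Database migration = 9
ES_Unit tests = 5; EF_Unit tests = 5+12 = 17
ES_Integration tests = 12; EF_Integration tests = 12+13 = 25
ES_Code review = max(EF_Frontend dev=5, EF_Database migration=9, EF_Unit tests=17, EF_Integration tests=25) = 25; EF_Code review = 25+11 = 36
Expected project duration μ = 36 days. Critical path: Backend dev → Integration tests → Code review.

Variances on critical path: σ²_Backend dev=5.444, σ²_Integration tests=1.000, σ²_Code review=2.778.
Largest is σ²_Backend dev = 5.444.

Backend dev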